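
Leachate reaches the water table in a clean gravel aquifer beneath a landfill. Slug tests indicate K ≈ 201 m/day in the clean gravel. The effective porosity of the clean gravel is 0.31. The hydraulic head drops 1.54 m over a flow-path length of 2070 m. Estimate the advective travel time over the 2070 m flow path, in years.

11.7

Hydraulic gradient i = Δh / L = 1.54 / 2070 = 0.0007440.
Darcy flux q = K · i = 201.0 × 0.0007440 = 0.1495 m/day.
Seepage velocity v = q / n_e = 0.1495 / 0.31 = 0.4824 m/day.
Travel time t = L / v = 2070 / 0.4824 = 4291 days = 11.75 years.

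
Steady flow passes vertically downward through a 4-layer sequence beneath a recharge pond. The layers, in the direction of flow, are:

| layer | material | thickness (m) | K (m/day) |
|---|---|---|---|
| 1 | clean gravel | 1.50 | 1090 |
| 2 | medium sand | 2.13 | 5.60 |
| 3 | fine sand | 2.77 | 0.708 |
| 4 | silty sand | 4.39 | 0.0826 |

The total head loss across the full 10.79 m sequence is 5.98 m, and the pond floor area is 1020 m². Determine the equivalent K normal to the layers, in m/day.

Flow is perpendicular to layering, so the layers act in series and the equivalent K is the thickness-weighted harmonic mean.
Total thickness L = 1.50 + 2.13 + 2.77 + 4.39 = 10.79 m.
Σ(b_i/K_i) = 1.50/1090 + 2.13/5.60 + 2.77/0.708 + 4.39/0.0826 = 57.44 d.
K_eq = L / Σ(b_i/K_i) = 10.79 / 57.44 = 0.1878 m/day.

0.188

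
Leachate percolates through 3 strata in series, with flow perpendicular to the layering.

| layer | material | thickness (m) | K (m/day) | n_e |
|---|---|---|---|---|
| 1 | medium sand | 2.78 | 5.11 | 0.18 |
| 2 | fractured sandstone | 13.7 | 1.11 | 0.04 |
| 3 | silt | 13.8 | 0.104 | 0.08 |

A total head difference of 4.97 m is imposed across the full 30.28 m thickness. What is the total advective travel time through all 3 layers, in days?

With flow normal to the layers, continuity requires the same specific discharge q through every layer.
Σ(b_i/K_i) = 2.78/5.11 + 13.7/1.11 + 13.8/0.104 = 145.6 d.
q = Δh / Σ(b_i/K_i) = 4.97 / 145.6 = 0.03414 m/day.
In each layer the seepage velocity is v_i = q/n_i, so the layer transit time is t_i = b_i·n_i / q:
  layer 1 (medium sand): t_1 = 2.78 × 0.18 / 0.03414 = 14.66 d
  layer 2 (fractured sandstone): t_2 = 13.7 × 0.04 / 0.03414 = 16.05 d
  layer 3 (silt): t_3 = 13.8 × 0.08 / 0.03414 = 32.34 d
Total t = Σ t_i = 63.05 days.

63.0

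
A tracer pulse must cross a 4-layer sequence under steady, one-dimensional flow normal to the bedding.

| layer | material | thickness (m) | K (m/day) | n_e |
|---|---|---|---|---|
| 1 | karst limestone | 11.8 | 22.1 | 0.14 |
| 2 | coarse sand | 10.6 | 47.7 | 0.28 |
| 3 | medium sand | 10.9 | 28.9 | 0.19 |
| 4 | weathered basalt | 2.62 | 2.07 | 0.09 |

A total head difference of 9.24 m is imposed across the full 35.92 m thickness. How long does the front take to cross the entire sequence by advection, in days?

With flow normal to the layers, continuity requires the same specific discharge q through every layer.
Σ(b_i/K_i) = 11.8/22.1 + 10.6/47.7 + 10.9/28.9 + 2.62/2.07 = 2.399 d.
q = Δh / Σ(b_i/K_i) = 9.24 / 2.399 = 3.852 m/day.
In each layer the seepage velocity is v_i = q/n_i, so the layer transit time is t_i = b_i·n_i / q:
  layer 1 (karst limestone): t_1 = 11.8 × 0.14 / 3.852 = 0.4289 d
  layer 2 (coarse sand): t_2 = 10.6 × 0.28 / 3.852 = 0.7706 d
  layer 3 (medium sand): t_3 = 10.9 × 0.19 / 3.852 = 0.5377 d
  layer 4 (weathered basalt): t_4 = 2.62 × 0.09 / 3.852 = 0.06122 d
Total t = Σ t_i = 1.798 days.

1.80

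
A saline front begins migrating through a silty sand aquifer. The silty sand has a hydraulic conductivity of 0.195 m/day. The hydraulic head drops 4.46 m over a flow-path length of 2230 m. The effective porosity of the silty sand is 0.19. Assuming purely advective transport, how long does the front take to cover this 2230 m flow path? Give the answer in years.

Hydraulic gradient i = Δh / L = 4.46 / 2230 = 0.002000.
Darcy flux q = K · i = 0.1950 × 0.002000 = 0.0003900 m/day.
Seepage velocity v = q / n_e = 0.0003900 / 0.19 = 0.002053 m/day.
Travel time t = L / v = 2230 / 0.002053 = 1.086e+06 days = 2974 years.

2970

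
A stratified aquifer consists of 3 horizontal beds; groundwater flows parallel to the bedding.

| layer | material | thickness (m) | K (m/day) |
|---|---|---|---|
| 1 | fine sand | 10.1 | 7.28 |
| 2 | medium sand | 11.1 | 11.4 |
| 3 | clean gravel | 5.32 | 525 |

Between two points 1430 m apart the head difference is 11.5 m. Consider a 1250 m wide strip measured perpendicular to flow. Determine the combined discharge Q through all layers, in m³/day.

30100

Flow is parallel to layering, so each bed carries its own Darcy discharge and the transmissivities add.
Σ(K_i·b_i) = 7.28×10.1 + 11.4×11.1 + 525×5.32 = 2993 m²/day.
Hydraulic gradient i = Δh / L = 11.5 / 1430 = 0.008042.
Q = Σ(K_i·b_i) · W · i = 2993 × 1250 × 0.008042 = 30088 m³/day.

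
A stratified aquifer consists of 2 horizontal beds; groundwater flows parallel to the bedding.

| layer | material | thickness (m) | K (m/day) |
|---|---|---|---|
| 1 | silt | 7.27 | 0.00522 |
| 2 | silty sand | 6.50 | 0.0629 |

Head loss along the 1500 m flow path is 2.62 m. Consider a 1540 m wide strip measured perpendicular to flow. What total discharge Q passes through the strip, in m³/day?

1.20

Flow is parallel to layering, so each bed carries its own Darcy discharge and the transmissivities add.
Σ(K_i·b_i) = 0.00522×7.27 + 0.0629×6.50 = 0.4468 m²/day.
Hydraulic gradient i = Δh / L = 2.62 / 1500 = 0.001747.
Q = Σ(K_i·b_i) · W · i = 0.4468 × 1540 × 0.001747 = 1.202 m³/day.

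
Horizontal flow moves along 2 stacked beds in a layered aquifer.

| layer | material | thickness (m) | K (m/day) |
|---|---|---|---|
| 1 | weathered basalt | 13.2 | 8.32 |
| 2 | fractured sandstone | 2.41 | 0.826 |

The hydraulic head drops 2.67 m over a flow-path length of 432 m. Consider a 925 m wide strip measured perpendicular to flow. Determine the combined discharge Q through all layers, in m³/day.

Flow is parallel to layering, so each bed carries its own Darcy discharge and the transmissivities add.
Σ(K_i·b_i) = 8.32×13.2 + 0.826×2.41 = 111.8 m²/day.
Hydraulic gradient i = Δh / L = 2.67 / 432 = 0.006181.
Q = Σ(K_i·b_i) · W · i = 111.8 × 925 × 0.006181 = 639.2 m³/day.

639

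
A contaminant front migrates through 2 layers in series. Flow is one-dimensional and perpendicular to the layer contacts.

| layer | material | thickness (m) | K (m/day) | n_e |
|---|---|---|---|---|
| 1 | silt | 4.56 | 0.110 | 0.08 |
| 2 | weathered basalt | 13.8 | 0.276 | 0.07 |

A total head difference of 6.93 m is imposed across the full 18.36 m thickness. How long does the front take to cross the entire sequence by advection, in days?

17.6

With flow normal to the layers, continuity requires the same specific discharge q through every layer.
Σ(b_i/K_i) = 4.56/0.110 + 13.8/0.276 = 91.45 d.
q = Δh / Σ(b_i/K_i) = 6.93 / 91.45 = 0.07578 m/day.
In each layer the seepage velocity is v_i = q/n_i, so the layer transit time is t_i = b_i·n_i / q:
  layer 1 (silt): t_1 = 4.56 × 0.08 / 0.07578 = 4.814 d
  layer 2 (weathered basalt): t_2 = 13.8 × 0.07 / 0.07578 = 12.75 d
Total t = Σ t_i = 17.56 days.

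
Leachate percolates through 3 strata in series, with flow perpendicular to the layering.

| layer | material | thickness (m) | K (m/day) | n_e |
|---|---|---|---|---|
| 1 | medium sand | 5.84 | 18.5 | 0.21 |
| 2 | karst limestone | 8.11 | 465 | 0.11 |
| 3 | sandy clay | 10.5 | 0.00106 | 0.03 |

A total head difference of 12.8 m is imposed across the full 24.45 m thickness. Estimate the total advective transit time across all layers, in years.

5.16

With flow normal to the layers, continuity requires the same specific discharge q through every layer.
Σ(b_i/K_i) = 5.84/18.5 + 8.11/465 + 10.5/0.00106 = 9906 d.
q = Δh / Σ(b_i/K_i) = 12.8 / 9906 = 0.001292 m/day.
In each layer the seepage velocity is v_i = q/n_i, so the layer transit time is t_i = b_i·n_i / q:
  layer 1 (medium sand): t_1 = 5.84 × 0.21 / 0.001292 = 949.1 d
  layer 2 (karst limestone): t_2 = 8.11 × 0.11 / 0.001292 = 690.4 d
  layer 3 (sandy clay): t_3 = 10.5 × 0.03 / 0.001292 = 243.8 d
Total t = Σ t_i = 1883 days = 5.156 years.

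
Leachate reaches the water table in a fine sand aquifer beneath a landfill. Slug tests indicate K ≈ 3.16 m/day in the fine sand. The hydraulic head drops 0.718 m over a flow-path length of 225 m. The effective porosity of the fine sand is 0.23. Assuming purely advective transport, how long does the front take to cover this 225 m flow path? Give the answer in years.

14.1

Hydraulic gradient i = Δh / L = 0.718 / 225 = 0.003191.
Darcy flux q = K · i = 3.160 × 0.003191 = 0.01008 m/day.
Seepage velocity v = q / n_e = 0.01008 / 0.23 = 0.04384 m/day.
Travel time t = L / v = 225 / 0.04384 = 5132 days = 14.05 years.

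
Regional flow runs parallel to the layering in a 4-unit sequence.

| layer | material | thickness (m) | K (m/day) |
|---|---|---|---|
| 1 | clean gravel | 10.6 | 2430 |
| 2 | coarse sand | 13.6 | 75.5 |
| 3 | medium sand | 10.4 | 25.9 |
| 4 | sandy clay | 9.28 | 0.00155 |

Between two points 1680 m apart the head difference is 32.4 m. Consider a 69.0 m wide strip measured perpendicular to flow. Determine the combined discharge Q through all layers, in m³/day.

Flow is parallel to layering, so each bed carries its own Darcy discharge and the transmissivities add.
Σ(K_i·b_i) = 2430×10.6 + 75.5×13.6 + 25.9×10.4 + 0.00155×9.28 = 27054 m²/day.
Hydraulic gradient i = Δh / L = 32.4 / 1680 = 0.01929.
Q = Σ(K_i·b_i) · W · i = 27054 × 69.0 × 0.01929 = 36001 m³/day.

36000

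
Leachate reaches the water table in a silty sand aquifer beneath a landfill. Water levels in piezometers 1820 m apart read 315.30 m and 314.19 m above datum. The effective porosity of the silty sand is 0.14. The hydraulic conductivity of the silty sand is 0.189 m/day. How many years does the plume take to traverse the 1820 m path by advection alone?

Hydraulic gradient i = (315.30 − 314.19) / 1820 = 1.11 / 1820 = 0.0006099.
Darcy flux q = K · i = 0.1890 × 0.0006099 = 0.0001153 m/day.
Seepage velocity v = q / n_e = 0.0001153 / 0.14 = 0.0008234 m/day.
Travel time t = L / v = 1820 / 0.0008234 = 2.210e+06 days = 6052 years.

6050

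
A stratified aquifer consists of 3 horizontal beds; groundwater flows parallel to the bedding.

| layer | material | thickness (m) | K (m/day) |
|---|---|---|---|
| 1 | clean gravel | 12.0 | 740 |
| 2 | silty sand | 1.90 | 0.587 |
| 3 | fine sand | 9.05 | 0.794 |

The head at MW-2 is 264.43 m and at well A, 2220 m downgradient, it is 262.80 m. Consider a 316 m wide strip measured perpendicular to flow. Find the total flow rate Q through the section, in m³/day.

2060

Flow is parallel to layering, so each bed carries its own Darcy discharge and the transmissivities add.
Σ(K_i·b_i) = 740×12.0 + 0.587×1.90 + 0.794×9.05 = 8888 m²/day.
Hydraulic gradient i = (264.43 − 262.80) / 2220 = 1.63 / 2220 = 0.0007342.
Q = Σ(K_i·b_i) · W · i = 8888 × 316 × 0.0007342 = 2062 m³/day.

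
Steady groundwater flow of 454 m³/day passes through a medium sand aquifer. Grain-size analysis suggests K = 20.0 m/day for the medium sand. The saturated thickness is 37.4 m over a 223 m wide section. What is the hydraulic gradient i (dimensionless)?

0.00272

Cross-sectional area A = 223 × 37.4 = 8340 m².
From Q = K·A·i, i = Q / (K·A) = 454 / (20.00 × 8340) = 0.002722.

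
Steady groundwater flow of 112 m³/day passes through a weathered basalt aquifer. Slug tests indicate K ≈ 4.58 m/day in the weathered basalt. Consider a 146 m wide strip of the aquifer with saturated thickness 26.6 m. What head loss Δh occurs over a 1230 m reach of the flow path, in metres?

Cross-sectional area A = 146 × 26.6 = 3884 m².
From Q = K·A·i, i = Q / (K·A) = 112 / (4.580 × 3884) = 0.006297.
Head loss Δh = i · L = 0.006297 × 1230 = 7.745 m.

7.75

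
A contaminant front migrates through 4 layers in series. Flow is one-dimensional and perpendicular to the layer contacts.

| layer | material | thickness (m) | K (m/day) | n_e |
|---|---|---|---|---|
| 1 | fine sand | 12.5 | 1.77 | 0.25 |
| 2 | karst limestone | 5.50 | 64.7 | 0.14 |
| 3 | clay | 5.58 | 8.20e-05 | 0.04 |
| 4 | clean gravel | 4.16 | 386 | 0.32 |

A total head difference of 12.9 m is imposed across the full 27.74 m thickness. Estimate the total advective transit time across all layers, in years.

78.7

With flow normal to the layers, continuity requires the same specific discharge q through every layer.
Σ(b_i/K_i) = 12.5/1.77 + 5.50/64.7 + 5.58/8.20e-05 + 4.16/386 = 68056 d.
q = Δh / Σ(b_i/K_i) = 12.9 / 68056 = 0.0001895 m/day.
In each layer the seepage velocity is v_i = q/n_i, so the layer transit time is t_i = b_i·n_i / q:
  layer 1 (fine sand): t_1 = 12.5 × 0.25 / 0.0001895 = 16486 d
  layer 2 (karst limestone): t_2 = 5.50 × 0.14 / 0.0001895 = 4062 d
  layer 3 (clay): t_3 = 5.58 × 0.04 / 0.0001895 = 1178 d
  layer 4 (clean gravel): t_4 = 4.16 × 0.32 / 0.0001895 = 7023 d
Total t = Σ t_i = 28749 days = 78.71 years.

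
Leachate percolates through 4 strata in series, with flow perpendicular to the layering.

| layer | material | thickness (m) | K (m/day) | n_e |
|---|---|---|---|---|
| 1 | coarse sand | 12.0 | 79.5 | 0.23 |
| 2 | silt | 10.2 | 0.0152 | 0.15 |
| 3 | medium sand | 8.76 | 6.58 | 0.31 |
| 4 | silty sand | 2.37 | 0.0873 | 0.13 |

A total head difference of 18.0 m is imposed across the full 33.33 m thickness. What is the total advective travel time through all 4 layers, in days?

With flow normal to the layers, continuity requires the same specific discharge q through every layer.
Σ(b_i/K_i) = 12.0/79.5 + 10.2/0.0152 + 8.76/6.58 + 2.37/0.0873 = 699.7 d.
q = Δh / Σ(b_i/K_i) = 18.0 / 699.7 = 0.02573 m/day.
In each layer the seepage velocity is v_i = q/n_i, so the layer transit time is t_i = b_i·n_i / q:
  layer 1 (coarse sand): t_1 = 12.0 × 0.23 / 0.02573 = 107.3 d
  layer 2 (silt): t_2 = 10.2 × 0.15 / 0.02573 = 59.47 d
  layer 3 (medium sand): t_3 = 8.76 × 0.31 / 0.02573 = 105.6 d
  layer 4 (silty sand): t_4 = 2.37 × 0.13 / 0.02573 = 11.98 d
Total t = Σ t_i = 284.3 days.

284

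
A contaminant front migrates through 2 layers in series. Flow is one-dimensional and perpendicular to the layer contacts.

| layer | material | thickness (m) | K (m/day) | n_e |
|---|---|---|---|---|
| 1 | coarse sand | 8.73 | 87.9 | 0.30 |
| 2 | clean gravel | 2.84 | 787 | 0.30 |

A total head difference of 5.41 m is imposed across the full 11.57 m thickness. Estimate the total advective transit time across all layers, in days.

With flow normal to the layers, continuity requires the same specific discharge q through every layer.
Σ(b_i/K_i) = 8.73/87.9 + 2.84/787 = 0.1029 d.
q = Δh / Σ(b_i/K_i) = 5.41 / 0.1029 = 52.56 m/day.
In each layer the seepage velocity is v_i = q/n_i, so the layer transit time is t_i = b_i·n_i / q:
  layer 1 (coarse sand): t_1 = 8.73 × 0.30 / 52.56 = 0.04983 d
  layer 2 (clean gravel): t_2 = 2.84 × 0.30 / 52.56 = 0.01621 d
Total t = Σ t_i = 0.06604 days.

0.0660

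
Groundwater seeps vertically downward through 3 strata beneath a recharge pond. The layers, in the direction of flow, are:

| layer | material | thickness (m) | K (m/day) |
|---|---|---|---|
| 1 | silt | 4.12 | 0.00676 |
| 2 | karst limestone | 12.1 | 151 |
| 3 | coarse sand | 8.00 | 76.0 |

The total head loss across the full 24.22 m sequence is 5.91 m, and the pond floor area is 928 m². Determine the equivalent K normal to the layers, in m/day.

Flow is perpendicular to layering, so the layers act in series and the equivalent K is the thickness-weighted harmonic mean.
Total thickness L = 4.12 + 12.1 + 8.00 = 24.22 m.
Σ(b_i/K_i) = 4.12/0.00676 + 12.1/151 + 8.00/76.0 = 609.7 d.
K_eq = L / Σ(b_i/K_i) = 24.22 / 609.7 = 0.03973 m/day.

0.0397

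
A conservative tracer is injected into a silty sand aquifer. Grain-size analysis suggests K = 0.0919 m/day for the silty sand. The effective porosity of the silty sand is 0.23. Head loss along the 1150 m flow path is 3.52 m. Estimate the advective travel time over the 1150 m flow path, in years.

Hydraulic gradient i = Δh / L = 3.52 / 1150 = 0.003061.
Darcy flux q = K · i = 0.09190 × 0.003061 = 0.0002813 m/day.
Seepage velocity v = q / n_e = 0.0002813 / 0.23 = 0.001223 m/day.
Travel time t = L / v = 1150 / 0.001223 = 9.403e+05 days = 2574 years.

2570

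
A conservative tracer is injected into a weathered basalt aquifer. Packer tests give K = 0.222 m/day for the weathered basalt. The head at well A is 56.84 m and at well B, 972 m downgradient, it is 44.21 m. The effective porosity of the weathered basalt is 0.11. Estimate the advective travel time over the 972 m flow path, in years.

Hydraulic gradient i = (56.84 − 44.21) / 972 = 12.63 / 972 = 0.01299.
Darcy flux q = K · i = 0.2220 × 0.01299 = 0.002885 m/day.
Seepage velocity v = q / n_e = 0.002885 / 0.11 = 0.02622 m/day.
Travel time t = L / v = 972 / 0.02622 = 37065 days = 101.5 years.

101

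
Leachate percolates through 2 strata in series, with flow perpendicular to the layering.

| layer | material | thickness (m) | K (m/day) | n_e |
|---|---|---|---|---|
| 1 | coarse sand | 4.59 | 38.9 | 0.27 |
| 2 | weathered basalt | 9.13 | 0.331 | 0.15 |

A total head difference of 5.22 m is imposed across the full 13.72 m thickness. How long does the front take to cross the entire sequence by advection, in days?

13.8

With flow normal to the layers, continuity requires the same specific discharge q through every layer.
Σ(b_i/K_i) = 4.59/38.9 + 9.13/0.331 = 27.70 d.
q = Δh / Σ(b_i/K_i) = 5.22 / 27.70 = 0.1884 m/day.
In each layer the seepage velocity is v_i = q/n_i, so the layer transit time is t_i = b_i·n_i / q:
  layer 1 (coarse sand): t_1 = 4.59 × 0.27 / 0.1884 = 6.577 d
  layer 2 (weathered basalt): t_2 = 9.13 × 0.15 / 0.1884 = 7.268 d
Total t = Σ t_i = 13.84 days.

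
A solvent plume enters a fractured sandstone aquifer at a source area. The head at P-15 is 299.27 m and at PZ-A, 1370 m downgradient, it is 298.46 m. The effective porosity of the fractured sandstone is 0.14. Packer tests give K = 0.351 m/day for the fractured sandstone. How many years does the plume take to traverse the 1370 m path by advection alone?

Hydraulic gradient i = (299.27 − 298.46) / 1370 = 0.81 / 1370 = 0.0005912.
Darcy flux q = K · i = 0.3510 × 0.0005912 = 0.0002075 m/day.
Seepage velocity v = q / n_e = 0.0002075 / 0.14 = 0.001482 m/day.
Travel time t = L / v = 1370 / 0.001482 = 9.242e+05 days = 2530 years.

2530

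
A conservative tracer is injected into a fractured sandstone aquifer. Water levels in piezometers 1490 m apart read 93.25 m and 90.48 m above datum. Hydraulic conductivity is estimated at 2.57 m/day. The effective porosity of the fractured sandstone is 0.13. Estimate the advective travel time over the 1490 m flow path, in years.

Hydraulic gradient i = (93.25 − 90.48) / 1490 = 2.77 / 1490 = 0.001859.
Darcy flux q = K · i = 2.570 × 0.001859 = 0.004778 m/day.
Seepage velocity v = q / n_e = 0.004778 / 0.13 = 0.03675 m/day.
Travel time t = L / v = 1490 / 0.03675 = 40542 days = 111.0 years.

111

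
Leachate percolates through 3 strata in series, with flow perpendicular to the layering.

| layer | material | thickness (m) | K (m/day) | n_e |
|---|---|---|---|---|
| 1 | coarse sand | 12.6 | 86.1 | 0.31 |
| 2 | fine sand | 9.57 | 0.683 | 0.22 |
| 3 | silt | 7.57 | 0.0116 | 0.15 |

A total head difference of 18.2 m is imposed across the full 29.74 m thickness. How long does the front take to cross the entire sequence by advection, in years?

0.717

With flow normal to the layers, continuity requires the same specific discharge q through every layer.
Σ(b_i/K_i) = 12.6/86.1 + 9.57/0.683 + 7.57/0.0116 = 666.7 d.
q = Δh / Σ(b_i/K_i) = 18.2 / 666.7 = 0.02730 m/day.
In each layer the seepage velocity is v_i = q/n_i, so the layer transit time is t_i = b_i·n_i / q:
  layer 1 (coarse sand): t_1 = 12.6 × 0.31 / 0.02730 = 143.1 d
  layer 2 (fine sand): t_2 = 9.57 × 0.22 / 0.02730 = 77.13 d
  layer 3 (silt): t_3 = 7.57 × 0.15 / 0.02730 = 41.60 d
Total t = Σ t_i = 261.8 days = 0.7168 years.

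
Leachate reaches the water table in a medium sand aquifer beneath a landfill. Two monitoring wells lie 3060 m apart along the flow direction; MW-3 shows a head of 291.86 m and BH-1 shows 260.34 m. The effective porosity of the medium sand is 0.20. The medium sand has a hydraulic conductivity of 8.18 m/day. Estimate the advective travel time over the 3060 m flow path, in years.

Hydraulic gradient i = (291.86 − 260.34) / 3060 = 31.52 / 3060 = 0.01030.
Darcy flux q = K · i = 8.180 × 0.01030 = 0.08426 m/day.
Seepage velocity v = q / n_e = 0.08426 / 0.20 = 0.4213 m/day.
Travel time t = L / v = 3060 / 0.4213 = 7263 days = 19.89 years.

19.9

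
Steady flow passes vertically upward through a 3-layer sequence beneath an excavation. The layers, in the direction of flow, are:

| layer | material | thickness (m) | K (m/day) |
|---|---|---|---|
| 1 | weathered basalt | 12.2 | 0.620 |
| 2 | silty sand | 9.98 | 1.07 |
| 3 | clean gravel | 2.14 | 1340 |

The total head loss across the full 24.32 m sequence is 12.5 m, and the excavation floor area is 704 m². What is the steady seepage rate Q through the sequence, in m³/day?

303

Flow is perpendicular to layering, so the layers act in series and the equivalent K is the thickness-weighted harmonic mean.
Total thickness L = 12.2 + 9.98 + 2.14 = 24.32 m.
Σ(b_i/K_i) = 12.2/0.620 + 9.98/1.07 + 2.14/1340 = 29.01 d.
K_eq = L / Σ(b_i/K_i) = 24.32 / 29.01 = 0.8384 m/day.
Q = K_eq · A · (Δh/L) = 0.8384 × 704 × (12.5/24.32) = 303.4 m³/day.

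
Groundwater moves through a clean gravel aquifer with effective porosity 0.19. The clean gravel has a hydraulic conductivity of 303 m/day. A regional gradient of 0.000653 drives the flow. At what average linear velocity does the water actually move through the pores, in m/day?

Hydraulic gradient i = 0.000653.
Darcy flux q = K · i = 303.0 × 0.0006530 = 0.1979 m/day.
Seepage velocity v = q / n_e = 0.1979 / 0.19 = 1.041 m/day.

1.04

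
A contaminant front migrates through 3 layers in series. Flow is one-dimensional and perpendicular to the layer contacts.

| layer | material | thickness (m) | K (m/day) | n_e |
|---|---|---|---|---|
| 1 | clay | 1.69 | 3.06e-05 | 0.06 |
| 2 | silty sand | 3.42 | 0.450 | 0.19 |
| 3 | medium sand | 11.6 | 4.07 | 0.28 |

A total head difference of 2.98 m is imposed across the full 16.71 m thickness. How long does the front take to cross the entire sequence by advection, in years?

203

With flow normal to the layers, continuity requires the same specific discharge q through every layer.
Σ(b_i/K_i) = 1.69/3.06e-05 + 3.42/0.450 + 11.6/4.07 = 55239 d.
q = Δh / Σ(b_i/K_i) = 2.98 / 55239 = 5.395e-05 m/day.
In each layer the seepage velocity is v_i = q/n_i, so the layer transit time is t_i = b_i·n_i / q:
  layer 1 (clay): t_1 = 1.69 × 0.06 / 5.395e-05 = 1880 d
  layer 2 (silty sand): t_2 = 3.42 × 0.19 / 5.395e-05 = 12045 d
  layer 3 (medium sand): t_3 = 11.6 × 0.28 / 5.395e-05 = 60207 d
Total t = Σ t_i = 74132 days = 203.0 years.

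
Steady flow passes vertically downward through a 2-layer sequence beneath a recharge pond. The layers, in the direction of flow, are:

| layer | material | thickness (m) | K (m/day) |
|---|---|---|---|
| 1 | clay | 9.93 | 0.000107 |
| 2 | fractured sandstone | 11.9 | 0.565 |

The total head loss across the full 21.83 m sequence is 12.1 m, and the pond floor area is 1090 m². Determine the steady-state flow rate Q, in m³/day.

0.142

Flow is perpendicular to layering, so the layers act in series and the equivalent K is the thickness-weighted harmonic mean.
Total thickness L = 9.93 + 11.9 = 21.83 m.
Σ(b_i/K_i) = 9.93/0.000107 + 11.9/0.565 = 92825 d.
K_eq = L / Σ(b_i/K_i) = 21.83 / 92825 = 0.0002352 m/day.
Q = K_eq · A · (Δh/L) = 0.0002352 × 1090 × (12.1/21.83) = 0.1421 m³/day.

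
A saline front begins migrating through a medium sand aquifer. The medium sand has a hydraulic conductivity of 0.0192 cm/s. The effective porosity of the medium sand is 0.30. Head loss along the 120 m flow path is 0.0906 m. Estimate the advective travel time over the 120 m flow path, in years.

Convert K: 0.0192 cm/s × 864 = 16.59 m/day.
Hydraulic gradient i = Δh / L = 0.0906 / 120 = 0.0007550.
Darcy flux q = K · i = 16.59 × 0.0007550 = 0.01252 m/day.
Seepage velocity v = q / n_e = 0.01252 / 0.30 = 0.04175 m/day.
Travel time t = L / v = 120 / 0.04175 = 2874 days = 7.870 years.

7.87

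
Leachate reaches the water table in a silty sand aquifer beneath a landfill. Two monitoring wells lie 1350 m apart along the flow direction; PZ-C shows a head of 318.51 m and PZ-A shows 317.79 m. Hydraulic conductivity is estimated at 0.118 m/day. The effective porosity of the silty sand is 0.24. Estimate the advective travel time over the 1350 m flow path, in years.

14100

Hydraulic gradient i = (318.51 − 317.79) / 1350 = 0.72 / 1350 = 0.0005333.
Darcy flux q = K · i = 0.1180 × 0.0005333 = 6.293e-05 m/day.
Seepage velocity v = q / n_e = 6.293e-05 / 0.24 = 0.0002622 m/day.
Travel time t = L / v = 1350 / 0.0002622 = 5.148e+06 days = 14095 years.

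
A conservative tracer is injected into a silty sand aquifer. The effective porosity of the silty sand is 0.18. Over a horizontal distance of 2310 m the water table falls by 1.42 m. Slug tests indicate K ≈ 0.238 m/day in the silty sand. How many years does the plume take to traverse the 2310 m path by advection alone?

7780

Hydraulic gradient i = Δh / L = 1.42 / 2310 = 0.0006147.
Darcy flux q = K · i = 0.2380 × 0.0006147 = 0.0001463 m/day.
Seepage velocity v = q / n_e = 0.0001463 / 0.18 = 0.0008128 m/day.
Travel time t = L / v = 2310 / 0.0008128 = 2.842e+06 days = 7781 years.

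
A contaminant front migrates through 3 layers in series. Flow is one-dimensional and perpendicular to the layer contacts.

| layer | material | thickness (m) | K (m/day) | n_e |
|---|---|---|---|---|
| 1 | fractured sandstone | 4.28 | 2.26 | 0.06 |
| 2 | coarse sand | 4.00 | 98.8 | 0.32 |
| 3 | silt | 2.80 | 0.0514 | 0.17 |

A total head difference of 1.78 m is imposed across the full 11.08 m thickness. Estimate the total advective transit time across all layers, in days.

63.8

With flow normal to the layers, continuity requires the same specific discharge q through every layer.
Σ(b_i/K_i) = 4.28/2.26 + 4.00/98.8 + 2.80/0.0514 = 56.41 d.
q = Δh / Σ(b_i/K_i) = 1.78 / 56.41 = 0.03156 m/day.
In each layer the seepage velocity is v_i = q/n_i, so the layer transit time is t_i = b_i·n_i / q:
  layer 1 (fractured sandstone): t_1 = 4.28 × 0.06 / 0.03156 = 8.138 d
  layer 2 (coarse sand): t_2 = 4.00 × 0.32 / 0.03156 = 40.56 d
  layer 3 (silt): t_3 = 2.80 × 0.17 / 0.03156 = 15.08 d
Total t = Σ t_i = 63.79 days.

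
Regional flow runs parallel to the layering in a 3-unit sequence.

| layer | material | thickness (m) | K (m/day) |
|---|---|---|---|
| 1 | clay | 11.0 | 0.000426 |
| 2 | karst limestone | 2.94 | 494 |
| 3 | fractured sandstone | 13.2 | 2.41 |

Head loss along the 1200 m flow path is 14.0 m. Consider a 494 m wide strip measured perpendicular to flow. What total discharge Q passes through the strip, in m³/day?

Flow is parallel to layering, so each bed carries its own Darcy discharge and the transmissivities add.
Σ(K_i·b_i) = 0.000426×11.0 + 494×2.94 + 2.41×13.2 = 1484 m²/day.
Hydraulic gradient i = Δh / L = 14.0 / 1200 = 0.01167.
Q = Σ(K_i·b_i) · W · i = 1484 × 494 × 0.01167 = 8554 m³/day.

8550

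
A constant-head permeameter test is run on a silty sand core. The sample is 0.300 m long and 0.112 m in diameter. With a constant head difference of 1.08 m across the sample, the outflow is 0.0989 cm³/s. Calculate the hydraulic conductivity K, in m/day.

Cross-sectional area A = π·(d/2)² = π × (0.112/2)² = 0.009852 m².
Convert discharge: 0.0989 cm³/s = 9.890e-08 m³/s.
Darcy's law rearranged: K = Q·L / (A·Δh) = 9.890e-08 × 0.300 / (0.009852 × 1.08) = 2.788e-06 m/s = 0.2409 m/day.

0.241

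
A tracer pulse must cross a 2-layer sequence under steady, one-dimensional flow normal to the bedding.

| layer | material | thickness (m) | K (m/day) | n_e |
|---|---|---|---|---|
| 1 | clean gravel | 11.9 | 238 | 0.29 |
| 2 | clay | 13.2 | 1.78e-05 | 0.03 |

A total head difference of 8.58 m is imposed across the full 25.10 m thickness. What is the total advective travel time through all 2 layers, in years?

With flow normal to the layers, continuity requires the same specific discharge q through every layer.
Σ(b_i/K_i) = 11.9/238 + 13.2/1.78e-05 = 7.416e+05 d.
q = Δh / Σ(b_i/K_i) = 8.58 / 7.416e+05 = 1.157e-05 m/day.
In each layer the seepage velocity is v_i = q/n_i, so the layer transit time is t_i = b_i·n_i / q:
  layer 1 (clean gravel): t_1 = 11.9 × 0.29 / 1.157e-05 = 2.983e+05 d
  layer 2 (clay): t_2 = 13.2 × 0.03 / 1.157e-05 = 34226 d
Total t = Σ t_i = 3.325e+05 days = 910.3 years.

910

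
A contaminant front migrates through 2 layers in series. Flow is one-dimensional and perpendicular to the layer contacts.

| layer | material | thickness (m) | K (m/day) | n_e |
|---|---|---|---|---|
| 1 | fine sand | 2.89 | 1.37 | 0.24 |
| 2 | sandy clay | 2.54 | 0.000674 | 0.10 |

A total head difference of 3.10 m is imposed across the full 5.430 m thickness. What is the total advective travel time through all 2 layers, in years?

With flow normal to the layers, continuity requires the same specific discharge q through every layer.
Σ(b_i/K_i) = 2.89/1.37 + 2.54/0.000674 = 3771 d.
q = Δh / Σ(b_i/K_i) = 3.10 / 3771 = 0.0008221 m/day.
In each layer the seepage velocity is v_i = q/n_i, so the layer transit time is t_i = b_i·n_i / q:
  layer 1 (fine sand): t_1 = 2.89 × 0.24 / 0.0008221 = 843.7 d
  layer 2 (sandy clay): t_2 = 2.54 × 0.10 / 0.0008221 = 309.0 d
Total t = Σ t_i = 1153 days = 3.156 years.

3.16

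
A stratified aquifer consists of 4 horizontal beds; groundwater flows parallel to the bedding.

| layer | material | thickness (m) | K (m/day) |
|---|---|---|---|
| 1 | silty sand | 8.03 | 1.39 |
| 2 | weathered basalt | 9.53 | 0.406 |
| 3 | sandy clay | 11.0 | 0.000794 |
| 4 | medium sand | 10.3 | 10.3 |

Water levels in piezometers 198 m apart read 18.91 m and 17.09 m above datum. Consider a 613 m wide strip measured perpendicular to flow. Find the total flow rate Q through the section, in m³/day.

Flow is parallel to layering, so each bed carries its own Darcy discharge and the transmissivities add.
Σ(K_i·b_i) = 1.39×8.03 + 0.406×9.53 + 0.000794×11.0 + 10.3×10.3 = 121.1 m²/day.
Hydraulic gradient i = (18.91 − 17.09) / 198 = 1.82 / 198 = 0.009192.
Q = Σ(K_i·b_i) · W · i = 121.1 × 613 × 0.009192 = 682.5 m³/day.

683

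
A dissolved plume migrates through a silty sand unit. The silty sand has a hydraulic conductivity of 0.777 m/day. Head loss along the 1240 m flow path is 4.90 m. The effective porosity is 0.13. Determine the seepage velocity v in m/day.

0.0236

Hydraulic gradient i = Δh / L = 4.90 / 1240 = 0.003952.
Darcy flux q = K · i = 0.7770 × 0.003952 = 0.003070 m/day.
Seepage velocity v = q / n_e = 0.003070 / 0.13 = 0.02362 m/day.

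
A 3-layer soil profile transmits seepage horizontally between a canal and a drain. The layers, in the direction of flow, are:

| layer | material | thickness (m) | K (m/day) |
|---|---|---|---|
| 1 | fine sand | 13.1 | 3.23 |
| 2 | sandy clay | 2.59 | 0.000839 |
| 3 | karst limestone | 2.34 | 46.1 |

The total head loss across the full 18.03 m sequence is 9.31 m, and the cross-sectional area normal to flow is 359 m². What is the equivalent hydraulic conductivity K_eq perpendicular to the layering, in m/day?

Flow is perpendicular to layering, so the layers act in series and the equivalent K is the thickness-weighted harmonic mean.
Total thickness L = 13.1 + 2.59 + 2.34 = 18.03 m.
Σ(b_i/K_i) = 13.1/3.23 + 2.59/0.000839 + 2.34/46.1 = 3091 d.
K_eq = L / Σ(b_i/K_i) = 18.03 / 3091 = 0.005833 m/day.

0.00583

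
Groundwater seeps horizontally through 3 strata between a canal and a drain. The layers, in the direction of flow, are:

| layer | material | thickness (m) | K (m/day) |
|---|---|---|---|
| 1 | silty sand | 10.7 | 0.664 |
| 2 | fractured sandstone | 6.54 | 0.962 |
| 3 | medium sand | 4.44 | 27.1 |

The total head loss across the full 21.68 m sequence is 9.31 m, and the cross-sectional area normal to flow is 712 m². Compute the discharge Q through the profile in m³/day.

Flow is perpendicular to layering, so the layers act in series and the equivalent K is the thickness-weighted harmonic mean.
Total thickness L = 10.7 + 6.54 + 4.44 = 21.68 m.
Σ(b_i/K_i) = 10.7/0.664 + 6.54/0.962 + 4.44/27.1 = 23.08 d.
K_eq = L / Σ(b_i/K_i) = 21.68 / 23.08 = 0.9395 m/day.
Q = K_eq · A · (Δh/L) = 0.9395 × 712 × (9.31/21.68) = 287.2 m³/day.

287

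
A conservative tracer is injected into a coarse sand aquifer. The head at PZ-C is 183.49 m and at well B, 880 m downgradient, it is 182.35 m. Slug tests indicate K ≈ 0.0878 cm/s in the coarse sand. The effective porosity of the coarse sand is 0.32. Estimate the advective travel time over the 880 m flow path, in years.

Convert K: 0.0878 cm/s × 864 = 75.86 m/day.
Hydraulic gradient i = (183.49 − 182.35) / 880 = 1.14 / 880 = 0.001295.
Darcy flux q = K · i = 75.86 × 0.001295 = 0.09827 m/day.
Seepage velocity v = q / n_e = 0.09827 / 0.32 = 0.3071 m/day.
Travel time t = L / v = 880 / 0.3071 = 2866 days = 7.845 years.

7.85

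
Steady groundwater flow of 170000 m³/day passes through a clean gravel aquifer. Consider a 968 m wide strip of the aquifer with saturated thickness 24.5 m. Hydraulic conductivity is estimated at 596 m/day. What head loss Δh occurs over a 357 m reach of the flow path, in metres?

Cross-sectional area A = 968 × 24.5 = 23716 m².
From Q = K·A·i, i = Q / (K·A) = 170000 / (596.0 × 23716) = 0.01203.
Head loss Δh = i · L = 0.01203 × 357 = 4.294 m.

4.29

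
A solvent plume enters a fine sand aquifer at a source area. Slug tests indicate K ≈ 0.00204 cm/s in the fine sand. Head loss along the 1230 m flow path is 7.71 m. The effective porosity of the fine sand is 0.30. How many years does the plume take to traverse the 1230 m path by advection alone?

91.4

Convert K: 0.00204 cm/s × 864 = 1.763 m/day.
Hydraulic gradient i = Δh / L = 7.71 / 1230 = 0.006268.
Darcy flux q = K · i = 1.763 × 0.006268 = 0.01105 m/day.
Seepage velocity v = q / n_e = 0.01105 / 0.30 = 0.03683 m/day.
Travel time t = L / v = 1230 / 0.03683 = 33399 days = 91.44 years.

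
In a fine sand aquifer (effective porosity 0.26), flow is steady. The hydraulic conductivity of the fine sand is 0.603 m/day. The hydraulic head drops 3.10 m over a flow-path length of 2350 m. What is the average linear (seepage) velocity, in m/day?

Hydraulic gradient i = Δh / L = 3.10 / 2350 = 0.001319.
Darcy flux q = K · i = 0.6030 × 0.001319 = 0.0007954 m/day.
Seepage velocity v = q / n_e = 0.0007954 / 0.26 = 0.003059 m/day.

0.00306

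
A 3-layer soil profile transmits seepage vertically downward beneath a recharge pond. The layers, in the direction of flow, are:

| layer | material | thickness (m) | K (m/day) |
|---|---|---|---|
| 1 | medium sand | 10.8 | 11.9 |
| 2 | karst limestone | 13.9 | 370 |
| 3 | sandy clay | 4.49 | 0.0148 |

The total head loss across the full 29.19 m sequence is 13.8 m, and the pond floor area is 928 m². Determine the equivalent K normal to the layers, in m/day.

Flow is perpendicular to layering, so the layers act in series and the equivalent K is the thickness-weighted harmonic mean.
Total thickness L = 10.8 + 13.9 + 4.49 = 29.19 m.
Σ(b_i/K_i) = 10.8/11.9 + 13.9/370 + 4.49/0.0148 = 304.3 d.
K_eq = L / Σ(b_i/K_i) = 29.19 / 304.3 = 0.09592 m/day.

0.0959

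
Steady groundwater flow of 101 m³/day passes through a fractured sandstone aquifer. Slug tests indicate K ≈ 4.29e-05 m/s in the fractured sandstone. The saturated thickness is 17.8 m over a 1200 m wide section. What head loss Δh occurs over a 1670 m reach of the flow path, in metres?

2.13

Convert K: 4.29e-05 m/s × 86400 = 3.707 m/day.
Cross-sectional area A = 1200 × 17.8 = 21360 m².
From Q = K·A·i, i = Q / (K·A) = 101 / (3.707 × 21360) = 0.001276.
Head loss Δh = i · L = 0.001276 × 1670 = 2.130 m.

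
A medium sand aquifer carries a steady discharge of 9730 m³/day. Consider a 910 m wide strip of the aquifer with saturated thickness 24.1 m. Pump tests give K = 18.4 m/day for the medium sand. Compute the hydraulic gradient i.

Cross-sectional area A = 910 × 24.1 = 21931 m².
From Q = K·A·i, i = Q / (K·A) = 9730 / (18.40 × 21931) = 0.02411.

0.0241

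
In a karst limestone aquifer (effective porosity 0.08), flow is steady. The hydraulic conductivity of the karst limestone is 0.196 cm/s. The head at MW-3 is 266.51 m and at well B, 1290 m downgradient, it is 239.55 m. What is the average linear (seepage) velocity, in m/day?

Convert K: 0.196 cm/s × 864 = 169.3 m/day.
Hydraulic gradient i = (266.51 − 239.55) / 1290 = 26.96 / 1290 = 0.02090.
Darcy flux q = K · i = 169.3 × 0.02090 = 3.539 m/day.
Seepage velocity v = q / n_e = 3.539 / 0.08 = 44.24 m/day.

44.2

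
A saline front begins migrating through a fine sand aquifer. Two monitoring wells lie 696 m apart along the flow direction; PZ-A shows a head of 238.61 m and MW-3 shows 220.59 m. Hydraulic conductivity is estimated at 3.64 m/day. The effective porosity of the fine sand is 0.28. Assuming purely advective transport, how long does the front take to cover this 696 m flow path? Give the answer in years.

Hydraulic gradient i = (238.61 − 220.59) / 696 = 18.02 / 696 = 0.02589.
Darcy flux q = K · i = 3.640 × 0.02589 = 0.09424 m/day.
Seepage velocity v = q / n_e = 0.09424 / 0.28 = 0.3366 m/day.
Travel time t = L / v = 696 / 0.3366 = 2068 days = 5.661 years.

5.66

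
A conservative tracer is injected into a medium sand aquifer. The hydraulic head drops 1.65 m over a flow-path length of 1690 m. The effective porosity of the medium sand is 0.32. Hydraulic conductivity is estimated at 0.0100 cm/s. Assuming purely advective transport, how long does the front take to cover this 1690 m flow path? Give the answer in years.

176

Convert K: 0.0100 cm/s × 864 = 8.640 m/day.
Hydraulic gradient i = Δh / L = 1.65 / 1690 = 0.0009763.
Darcy flux q = K · i = 8.640 × 0.0009763 = 0.008436 m/day.
Seepage velocity v = q / n_e = 0.008436 / 0.32 = 0.02636 m/day.
Travel time t = L / v = 1690 / 0.02636 = 64110 days = 175.5 years.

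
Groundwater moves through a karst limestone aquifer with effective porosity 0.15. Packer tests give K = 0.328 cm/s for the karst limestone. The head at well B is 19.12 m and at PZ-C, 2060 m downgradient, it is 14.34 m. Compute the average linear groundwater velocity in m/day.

4.38

Convert K: 0.328 cm/s × 864 = 283.4 m/day.
Hydraulic gradient i = (19.12 − 14.34) / 2060 = 4.78 / 2060 = 0.002320.
Darcy flux q = K · i = 283.4 × 0.002320 = 0.6576 m/day.
Seepage velocity v = q / n_e = 0.6576 / 0.15 = 4.384 m/day.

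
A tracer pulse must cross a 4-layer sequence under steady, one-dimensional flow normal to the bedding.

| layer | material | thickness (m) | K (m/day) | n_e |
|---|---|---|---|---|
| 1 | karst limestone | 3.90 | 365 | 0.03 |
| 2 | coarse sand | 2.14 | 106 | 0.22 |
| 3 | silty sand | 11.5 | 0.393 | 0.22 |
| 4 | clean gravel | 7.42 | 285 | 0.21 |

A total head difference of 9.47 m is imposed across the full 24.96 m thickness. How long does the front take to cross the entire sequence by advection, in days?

With flow normal to the layers, continuity requires the same specific discharge q through every layer.
Σ(b_i/K_i) = 3.90/365 + 2.14/106 + 11.5/0.393 + 7.42/285 = 29.32 d.
q = Δh / Σ(b_i/K_i) = 9.47 / 29.32 = 0.3230 m/day.
In each layer the seepage velocity is v_i = q/n_i, so the layer transit time is t_i = b_i·n_i / q:
  layer 1 (karst limestone): t_1 = 3.90 × 0.03 / 0.3230 = 0.3622 d
  layer 2 (coarse sand): t_2 = 2.14 × 0.22 / 0.3230 = 1.458 d
  layer 3 (silty sand): t_3 = 11.5 × 0.22 / 0.3230 = 7.833 d
  layer 4 (clean gravel): t_4 = 7.42 × 0.21 / 0.3230 = 4.824 d
Total t = Σ t_i = 14.48 days.

14.5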